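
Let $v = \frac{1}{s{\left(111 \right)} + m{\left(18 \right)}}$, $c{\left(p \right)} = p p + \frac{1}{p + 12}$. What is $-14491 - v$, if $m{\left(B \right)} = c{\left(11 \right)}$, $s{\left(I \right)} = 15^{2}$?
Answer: $- \frac{115333892}{7959} \approx -14491.0$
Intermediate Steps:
$s{\left(I \right)} = 225$
$c{\left(p \right)} = p^{2} + \frac{1}{12 + p}$
$m{\left(B \right)} = \frac{2784}{23}$ ($m{\left(B \right)} = \frac{1 + 11^{3} + 12 \cdot 11^{2}}{12 + 11} = \frac{1 + 1331 + 12 \cdot 121}{23} = \frac{1 + 1331 + 1452}{23} = \frac{1}{23} \cdot 2784 = \frac{2784}{23}$)
$v = \frac{23}{7959}$ ($v = \frac{1}{225 + \frac{2784}{23}} = \frac{1}{\frac{7959}{23}} = \frac{23}{7959} \approx 0.0028898$)
$-14491 - v = -14491 - \frac{23}{7959} = - \frac{115333892}{7959}$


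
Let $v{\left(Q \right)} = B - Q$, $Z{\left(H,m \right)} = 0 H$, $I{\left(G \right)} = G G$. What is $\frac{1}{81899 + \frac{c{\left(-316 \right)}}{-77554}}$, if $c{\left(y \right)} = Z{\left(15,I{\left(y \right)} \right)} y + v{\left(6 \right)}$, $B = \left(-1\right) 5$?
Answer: $\frac{77554}{6351595057} \approx 1.221 \cdot 10^{-5}$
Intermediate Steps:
$I{\left(G \right)} = G^{2}$
$Z{\left(H,m \right)} = 0$
$B = -5$
$v{\left(Q \right)} = -5 - Q$
$c{\left(y \right)} = -11$ ($c{\left(y \right)} = 0 y - 11 = 0 - 11 = -11$)
$\frac{1}{81899 + \frac{c{\left(-316 \right)}}{-77554}} = \frac{1}{81899 - \frac{11}{-77554}} = \frac{1}{81899 - - \frac{11}{77554}} = \frac{1}{81899 + \frac{11}{77554}} = \frac{1}{\frac{6351595057}{77554}} = \frac{77554}{6351595057}$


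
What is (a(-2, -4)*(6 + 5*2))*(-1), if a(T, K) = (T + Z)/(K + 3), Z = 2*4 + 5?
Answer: 176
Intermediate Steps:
Z = 13 (Z = 8 + 5 = 13)
a(T, K) = (13 + T)/(3 + K) (a(T, K) = (T + 13)/(K + 3) = (13 + T)/(3 + K))
(a(-2, -4)*(6 + 5*2))*(-1) = (((13 - 2)/(3 - 4))*(6 + 5*2))*(-1) = ((11/(-1))*(6 + 10))*(-1) = (-1*11*16)*(-1) = -11*16*(-1) = -176*(-1) = 176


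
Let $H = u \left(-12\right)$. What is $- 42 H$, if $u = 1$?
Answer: $504$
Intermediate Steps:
$H = -12$ ($H = 1 \left(-12\right) = -12$)
$- 42 H = \left(-42\right) \left(-12\right) = 504$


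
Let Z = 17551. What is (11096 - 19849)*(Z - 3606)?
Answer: -122060585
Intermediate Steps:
(11096 - 19849)*(Z - 3606) = (11096 - 19849)*(17551 - 3606) = -8753*13945 = -122060585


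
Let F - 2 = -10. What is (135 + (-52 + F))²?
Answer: 5625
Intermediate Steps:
F = -8 (F = 2 - 10 = -8)
(135 + (-52 + F))² = (135 + (-52 - 8))² = (135 - 60)² = 75² = 5625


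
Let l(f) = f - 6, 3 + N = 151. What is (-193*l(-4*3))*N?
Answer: 514152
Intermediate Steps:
N = 148 (N = -3 + 151 = 148)
l(f) = -6 + f
(-193*l(-4*3))*N = -193*(-6 - 4*3)*148 = -193*(-6 - 12)*148 = -193*(-18)*148 = 3474*148 = 514152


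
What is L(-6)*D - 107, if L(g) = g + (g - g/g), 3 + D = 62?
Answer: -874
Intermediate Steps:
D = 59 (D = -3 + 62 = 59)
L(g) = -1 + 2*g (L(g) = g + (g - 1*1) = g + (g - 1) = g + (-1 + g) = -1 + 2*g)
L(-6)*D - 107 = (-1 + 2*(-6))*59 - 107 = (-1 - 12)*59 - 107 = -13*59 - 107 = -767 - 107 = -874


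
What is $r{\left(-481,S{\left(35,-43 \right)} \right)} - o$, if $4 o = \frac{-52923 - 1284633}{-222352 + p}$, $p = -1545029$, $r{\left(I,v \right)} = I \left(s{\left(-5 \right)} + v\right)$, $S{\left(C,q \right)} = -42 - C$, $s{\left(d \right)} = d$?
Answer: $\frac{2112385061}{53557} \approx 39442.0$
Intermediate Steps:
$r{\left(I,v \right)} = I \left(-5 + v\right)$
$o = \frac{10133}{53557}$ ($o = \frac{\left(-52923 - 1284633\right) \frac{1}{-222352 - 1545029}}{4} = \frac{\left(-1337556\right) \frac{1}{-1767381}}{4} = \frac{\left(-1337556\right) \left(- \frac{1}{1767381}\right)}{4} = \frac{1}{4} \cdot \frac{40532}{53557} = \frac{10133}{53557} \approx 0.1892$)
$r{\left(-481,S{\left(35,-43 \right)} \right)} - o = - 481 \left(-5 - 77\right) - \frac{10133}{53557} = \left(-481\right) \left(-82\right) - \frac{10133}{53557} = 39442 - \frac{10133}{53557} = \frac{2112385061}{53557}$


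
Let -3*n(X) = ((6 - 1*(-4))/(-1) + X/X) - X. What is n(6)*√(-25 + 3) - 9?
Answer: -9 + 5*I*√22 ≈ -9.0 + 23.452*I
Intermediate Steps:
n(X) = 3 + X/3 (n(X) = -(((6 - 1*(-4))/(-1) + X/X) - X)/3 = -(((6 + 4)*(-1) + 1) - X)/3 = -((10*(-1) + 1) - X)/3 = -((-10 + 1) - X)/3 = -(-9 - X)/3 = 3 + X/3)
n(6)*√(-25 + 3) - 9 = (3 + (⅓)*6)*√(-25 + 3) - 9 = (3 + 2)*√(-22) - 9 = 5*(I*√22) - 9 = 5*I*√22 - 9 = -9 + 5*I*√22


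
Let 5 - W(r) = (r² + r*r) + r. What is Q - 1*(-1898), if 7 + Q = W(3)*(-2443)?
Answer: 40979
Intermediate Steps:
W(r) = 5 - r - 2*r² (W(r) = 5 - ((r² + r*r) + r) = 5 - ((r² + r²) + r) = 5 - (2*r² + r) = 5 - (r + 2*r²) = 5 + (-r - 2*r²) = 5 - r - 2*r²)
Q = 39081 (Q = -7 + (5 - 1*3 - 2*3²)*(-2443) = -7 + (5 - 3 - 2*9)*(-2443) = -7 + (5 - 3 - 18)*(-2443) = -7 - 16*(-2443) = -7 + 39088 = 39081)
Q - 1*(-1898) = 39081 - 1*(-1898) = 39081 + 1898 = 40979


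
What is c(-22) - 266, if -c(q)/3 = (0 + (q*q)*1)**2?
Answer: -703034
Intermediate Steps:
c(q) = -3*q**4 (c(q) = -3*(0 + (q*q)*1)**2 = -3*(0 + q**2*1)**2 = -3*(0 + q**2)**2 = -3*q**4)
c(-22) - 266 = -3*(-22)**4 - 266 = -3*234256 - 266 = -702768 - 266 = -703034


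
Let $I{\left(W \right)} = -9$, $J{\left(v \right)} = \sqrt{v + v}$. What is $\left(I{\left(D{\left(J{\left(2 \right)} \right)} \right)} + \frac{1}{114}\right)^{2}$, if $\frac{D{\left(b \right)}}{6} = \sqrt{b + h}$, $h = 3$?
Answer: $\frac{1050625}{12996} \approx 80.842$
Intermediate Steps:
$J{\left(v \right)} = \sqrt{2} \sqrt{v}$ ($J{\left(v \right)} = \sqrt{2 v} = \sqrt{2} \sqrt{v}$)
$D{\left(b \right)} = 6 \sqrt{3 + b}$ ($D{\left(b \right)} = 6 \sqrt{b + 3} = 6 \sqrt{3 + b}$)
$\left(I{\left(D{\left(J{\left(2 \right)} \right)} \right)} + \frac{1}{114}\right)^{2} = \left(-9 + \frac{1}{114}\right)^{2} = \left(- \frac{1025}{114}\right)^{2} = \frac{1050625}{12996}$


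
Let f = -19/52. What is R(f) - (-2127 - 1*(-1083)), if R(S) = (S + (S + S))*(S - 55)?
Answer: 2987079/2704 ≈ 1104.7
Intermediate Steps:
f = -19/52 (f = -19*1/52 = -19/52 ≈ -0.36538)
R(S) = 3*S*(-55 + S) (R(S) = (S + 2*S)*(-55 + S) = (3*S)*(-55 + S) = 3*S*(-55 + S))
R(f) - (-2127 - 1*(-1083)) = 3*(-19/52)*(-55 - 19/52) - (-2127 - 1*(-1083)) = 3*(-19/52)*(-2879/52) - (-2127 + 1083) = 164103/2704 - 1*(-1044) = 164103/2704 + 1044 = 2987079/2704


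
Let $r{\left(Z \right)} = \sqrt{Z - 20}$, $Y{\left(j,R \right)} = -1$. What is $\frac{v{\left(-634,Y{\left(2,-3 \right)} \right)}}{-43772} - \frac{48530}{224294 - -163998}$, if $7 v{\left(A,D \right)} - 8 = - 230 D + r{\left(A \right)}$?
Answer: $- \frac{133591068}{1062269839} - \frac{i \sqrt{654}}{306404} \approx -0.12576 - 8.3463 \cdot 10^{-5} i$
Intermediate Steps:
$r{\left(Z \right)} = \sqrt{-20 + Z}$
$v{\left(A,D \right)} = \frac{8}{7} - \frac{230 D}{7} + \frac{\sqrt{-20 + A}}{7}$ ($v{\left(A,D \right)} = \frac{8}{7} + \frac{- 230 D + \sqrt{-20 + A}}{7} = \frac{8}{7} + \frac{\sqrt{-20 + A} - 230 D}{7} = \frac{8}{7} - \left(- \frac{\sqrt{-20 + A}}{7} + \frac{230 D}{7}\right) = \frac{8}{7} - \frac{230 D}{7} + \frac{\sqrt{-20 + A}}{7}$)
$\frac{v{\left(-634,Y{\left(2,-3 \right)} \right)}}{-43772} - \frac{48530}{224294 - -163998} = \frac{\frac{8}{7} - - \frac{230}{7} + \frac{\sqrt{-20 - 634}}{7}}{-43772} - \frac{48530}{224294 - -163998} = \left(\frac{8}{7} + \frac{230}{7} + \frac{\sqrt{-654}}{7}\right) \left(- \frac{1}{43772}\right) - \frac{48530}{224294 + 163998} = \left(\frac{8}{7} + \frac{230}{7} + \frac{i \sqrt{654}}{7}\right) \left(- \frac{1}{43772}\right) - \frac{48530}{388292} = \left(\frac{8}{7} + \frac{230}{7} + \frac{i \sqrt{654}}{7}\right) \left(- \frac{1}{43772}\right) - \frac{24265}{194146} = \left(34 + \frac{i \sqrt{654}}{7}\right) \left(- \frac{1}{43772}\right) - \frac{24265}{194146} = \left(- \frac{17}{21886} - \frac{i \sqrt{654}}{306404}\right) - \frac{24265}{194146} = - \frac{133591068}{1062269839} - \frac{i \sqrt{654}}{306404}$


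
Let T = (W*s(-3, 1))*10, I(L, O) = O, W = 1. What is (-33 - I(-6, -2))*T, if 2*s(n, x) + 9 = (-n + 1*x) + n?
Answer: 1240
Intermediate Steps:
s(n, x) = -9/2 + x/2 (s(n, x) = -9/2 + ((-n + 1*x) + n)/2 = -9/2 + ((-n + x) + n)/2 = -9/2 + ((x - n) + n)/2 = -9/2 + x/2)
T = -40 (T = (1*(-9/2 + (1/2)*1))*10 = (1*(-9/2 + 1/2))*10 = (1*(-4))*10 = -4*10 = -40)
(-33 - I(-6, -2))*T = (-33 - 1*(-2))*(-40) = (-33 + 2)*(-40) = -31*(-40) = 1240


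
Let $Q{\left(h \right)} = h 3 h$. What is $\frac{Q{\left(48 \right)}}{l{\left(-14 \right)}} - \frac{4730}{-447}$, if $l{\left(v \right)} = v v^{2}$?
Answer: $\frac{1236182}{153321} \approx 8.0627$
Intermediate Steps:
$Q{\left(h \right)} = 3 h^{2}$ ($Q{\left(h \right)} = 3 h h = 3 h^{2}$)
$l{\left(v \right)} = v^{3}$
$\frac{Q{\left(48 \right)}}{l{\left(-14 \right)}} - \frac{4730}{-447} = \frac{3 \cdot 48^{2}}{\left(-14\right)^{3}} - \frac{4730}{-447} = \frac{3 \cdot 2304}{-2744} - - \frac{4730}{447} = 6912 \left(- \frac{1}{2744}\right) + \frac{4730}{447} = - \frac{864}{343} + \frac{4730}{447} = \frac{1236182}{153321}$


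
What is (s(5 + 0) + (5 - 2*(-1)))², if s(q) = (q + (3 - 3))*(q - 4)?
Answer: 144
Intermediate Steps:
s(q) = q*(-4 + q) (s(q) = (q + 0)*(-4 + q) = q*(-4 + q))
(s(5 + 0) + (5 - 2*(-1)))² = ((5 + 0)*(-4 + (5 + 0)) + (5 - 2*(-1)))² = (5*(-4 + 5) + (5 + 2))² = (5*1 + 7)² = (5 + 7)² = 12² = 144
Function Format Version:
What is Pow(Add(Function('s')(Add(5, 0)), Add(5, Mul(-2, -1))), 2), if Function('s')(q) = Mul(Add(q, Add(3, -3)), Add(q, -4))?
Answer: 144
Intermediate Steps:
Function('s')(q) = Mul(q, Add(-4, q)) (Function('s')(q) = Mul(Add(q, 0), Add(-4, q)) = Mul(q, Add(-4, q)))
Pow(Add(Function('s')(Add(5, 0)), Add(5, Mul(-2, -1))), 2) = Pow(Add(Mul(Add(5, 0), Add(-4, Add(5, 0))), Add(5, Mul(-2, -1))), 2) = Pow(Add(Mul(5, Add(-4, 5)), Add(5, 2)), 2) = Pow(Add(Mul(5, 1), 7), 2) = Pow(Add(5, 7), 2) = Pow(12, 2) = 144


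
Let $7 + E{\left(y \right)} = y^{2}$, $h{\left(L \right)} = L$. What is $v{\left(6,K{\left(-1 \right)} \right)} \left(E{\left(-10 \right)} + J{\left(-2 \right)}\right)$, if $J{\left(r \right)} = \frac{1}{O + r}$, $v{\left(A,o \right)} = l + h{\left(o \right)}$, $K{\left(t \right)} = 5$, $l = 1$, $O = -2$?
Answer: $\frac{1113}{2} \approx 556.5$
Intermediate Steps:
$v{\left(A,o \right)} = 1 + o$
$J{\left(r \right)} = \frac{1}{-2 + r}$
$E{\left(y \right)} = -7 + y^{2}$
$v{\left(6,K{\left(-1 \right)} \right)} \left(E{\left(-10 \right)} + J{\left(-2 \right)}\right) = \left(1 + 5\right) \left(\left(-7 + \left(-10\right)^{2}\right) + \frac{1}{-2 - 2}\right) = 6 \left(\left(-7 + 100\right) + \frac{1}{-4}\right) = 6 \left(93 - \frac{1}{4}\right) = 6 \cdot \frac{371}{4} = \frac{1113}{2}$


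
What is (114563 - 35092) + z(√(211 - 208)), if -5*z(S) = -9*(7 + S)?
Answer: 397418/5 + 9*√3/5 ≈ 79487.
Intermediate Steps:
z(S) = 63/5 + 9*S/5 (z(S) = -(-9)*(7 + S)/5 = -(-63 - 9*S)/5 = 63/5 + 9*S/5)
(114563 - 35092) + z(√(211 - 208)) = (114563 - 35092) + (63/5 + 9*√(211 - 208)/5) = 79471 + (63/5 + 9*√3/5) = 397418/5 + 9*√3/5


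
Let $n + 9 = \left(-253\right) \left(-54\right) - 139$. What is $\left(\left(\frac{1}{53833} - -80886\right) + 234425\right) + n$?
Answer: $\frac{17701636226}{53833} \approx 3.2883 \cdot 10^{5}$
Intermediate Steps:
$n = 13514$ ($n = -9 - -13523 = -9 + \left(13662 - 139\right) = -9 + 13523 = 13514$)
$\left(\left(\frac{1}{53833} - -80886\right) + 234425\right) + n = \left(\left(\frac{1}{53833} - -80886\right) + 234425\right) + 13514 = \left(\left(\frac{1}{53833} + 80886\right) + 234425\right) + 13514 = \left(\frac{4354336039}{53833} + 234425\right) + 13514 = \frac{16974137064}{53833} + 13514 = \frac{17701636226}{53833}$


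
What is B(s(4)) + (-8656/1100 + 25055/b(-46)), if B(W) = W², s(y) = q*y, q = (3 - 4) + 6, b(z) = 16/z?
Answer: -157610187/2200 ≈ -71641.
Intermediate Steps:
q = 5 (q = -1 + 6 = 5)
s(y) = 5*y
B(s(4)) + (-8656/1100 + 25055/b(-46)) = (5*4)² + (-8656/1100 + 25055/((16/(-46)))) = 20² + (-8656*1/1100 + 25055/((16*(-1/46)))) = 400 + (-2164/275 + 25055/(-8/23)) = 400 + (-2164/275 + 25055*(-23/8)) = 400 + (-2164/275 - 576265/8) = 400 - 158490187/2200 = -157610187/2200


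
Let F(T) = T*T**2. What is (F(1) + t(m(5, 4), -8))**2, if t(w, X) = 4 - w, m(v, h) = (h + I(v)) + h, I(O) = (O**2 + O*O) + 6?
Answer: 3481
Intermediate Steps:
I(O) = 6 + 2*O**2 (I(O) = (O**2 + O**2) + 6 = 2*O**2 + 6 = 6 + 2*O**2)
m(v, h) = 6 + 2*h + 2*v**2 (m(v, h) = (h + (6 + 2*v**2)) + h = (6 + h + 2*v**2) + h = 6 + 2*h + 2*v**2)
F(T) = T**3
(F(1) + t(m(5, 4), -8))**2 = (1**3 + (4 - (6 + 2*4 + 2*5**2)))**2 = (1 + (4 - (6 + 8 + 2*25)))**2 = (1 + (4 - (6 + 8 + 50)))**2 = (1 + (4 - 1*64))**2 = (1 + (4 - 64))**2 = (1 - 60)**2 = (-59)**2 = 3481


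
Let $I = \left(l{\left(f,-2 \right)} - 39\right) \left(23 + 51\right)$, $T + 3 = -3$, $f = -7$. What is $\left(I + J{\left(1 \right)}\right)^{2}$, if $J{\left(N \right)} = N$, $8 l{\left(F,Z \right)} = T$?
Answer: $\frac{34586161}{4} \approx 8.6465 \cdot 10^{6}$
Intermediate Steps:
$T = -6$ ($T = -3 - 3 = -6$)
$l{\left(F,Z \right)} = - \frac{3}{4}$ ($l{\left(F,Z \right)} = \frac{1}{8} \left(-6\right) = - \frac{3}{4}$)
$I = - \frac{5883}{2}$ ($I = \left(- \frac{3}{4} - 39\right) \left(23 + 51\right) = \left(- \frac{159}{4}\right) 74 = - \frac{5883}{2} \approx -2941.5$)
$\left(I + J{\left(1 \right)}\right)^{2} = \left(- \frac{5883}{2} + 1\right)^{2} = \left(- \frac{5881}{2}\right)^{2} = \frac{34586161}{4}$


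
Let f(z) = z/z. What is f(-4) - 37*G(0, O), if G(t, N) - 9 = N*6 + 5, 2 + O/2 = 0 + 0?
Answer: 371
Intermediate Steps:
f(z) = 1
O = -4 (O = -4 + 2*(0 + 0) = -4 + 2*0 = -4 + 0 = -4)
G(t, N) = 14 + 6*N (G(t, N) = 9 + (N*6 + 5) = 9 + (6*N + 5) = 9 + (5 + 6*N) = 14 + 6*N)
f(-4) - 37*G(0, O) = 1 - 37*(14 + 6*(-4)) = 1 - 37*(14 - 24) = 1 - 37*(-10) = 1 + 370 = 371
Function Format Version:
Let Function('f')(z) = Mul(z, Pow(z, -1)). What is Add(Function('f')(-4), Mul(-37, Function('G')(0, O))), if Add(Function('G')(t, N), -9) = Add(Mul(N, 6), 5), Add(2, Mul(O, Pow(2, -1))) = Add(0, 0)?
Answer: 371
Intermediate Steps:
Function('f')(z) = 1
O = -4 (O = Add(-4, Mul(2, Add(0, 0))) = Add(-4, Mul(2, 0)) = Add(-4, 0) = -4)
Function('G')(t, N) = Add(14, Mul(6, N)) (Function('G')(t, N) = Add(9, Add(Mul(N, 6), 5)) = Add(9, Add(Mul(6, N), 5)) = Add(9, Add(5, Mul(6, N))) = Add(14, Mul(6, N)))
Add(Function('f')(-4), Mul(-37, Function('G')(0, O))) = Add(1, Mul(-37, Add(14, Mul(6, -4)))) = Add(1, Mul(-37, Add(14, -24))) = Add(1, Mul(-37, -10)) = Add(1, 370) = 371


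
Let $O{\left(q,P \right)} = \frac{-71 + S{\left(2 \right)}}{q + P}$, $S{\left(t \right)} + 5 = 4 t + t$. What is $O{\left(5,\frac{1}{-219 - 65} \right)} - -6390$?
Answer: $\frac{274202}{43} \approx 6376.8$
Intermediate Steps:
$S{\left(t \right)} = -5 + 5 t$ ($S{\left(t \right)} = -5 + \left(4 t + t\right) = -5 + 5 t$)
$O{\left(q,P \right)} = - \frac{66}{P + q}$ ($O{\left(q,P \right)} = \frac{-71 + \left(-5 + 5 \cdot 2\right)}{q + P} = \frac{-71 + \left(-5 + 10\right)}{P + q} = \frac{-71 + 5}{P + q} = - \frac{66}{P + q}$)
$O{\left(5,\frac{1}{-219 - 65} \right)} - -6390 = - \frac{66}{\frac{1}{-219 - 65} + 5} - -6390 = - \frac{66}{\frac{1}{-284} + 5} + 6390 = - \frac{66}{- \frac{1}{284} + 5} + 6390 = - \frac{66}{\frac{1419}{284}} + 6390 = \left(-66\right) \frac{284}{1419} + 6390 = - \frac{568}{43} + 6390 = \frac{274202}{43}$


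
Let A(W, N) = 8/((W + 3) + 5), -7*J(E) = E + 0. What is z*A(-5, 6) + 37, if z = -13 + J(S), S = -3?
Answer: 73/21 ≈ 3.4762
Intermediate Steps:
J(E) = -E/7 (J(E) = -(E + 0)/7 = -E/7)
z = -88/7 (z = -13 - ⅐*(-3) = -13 + 3/7 = -88/7 ≈ -12.571)
A(W, N) = 8/(8 + W) (A(W, N) = 8/((3 + W) + 5) = 8/(8 + W))
z*A(-5, 6) + 37 = -704/(7*(8 - 5)) + 37 = -704/(7*3) + 37 = -88/7*8/3 + 37 = -704/21 + 37 = 73/21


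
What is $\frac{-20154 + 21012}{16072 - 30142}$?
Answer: $- \frac{143}{2345} \approx -0.060981$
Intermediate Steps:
$\frac{-20154 + 21012}{16072 - 30142} = \frac{858}{-14070} = 858 \left(- \frac{1}{14070}\right) = - \frac{143}{2345}$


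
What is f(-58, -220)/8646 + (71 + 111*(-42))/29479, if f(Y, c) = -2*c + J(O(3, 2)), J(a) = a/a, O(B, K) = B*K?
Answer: -8897849/84958478 ≈ -0.10473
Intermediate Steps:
J(a) = 1
f(Y, c) = 1 - 2*c (f(Y, c) = -2*c + 1 = 1 - 2*c)
f(-58, -220)/8646 + (71 + 111*(-42))/29479 = (1 - 2*(-220))/8646 + (71 + 111*(-42))/29479 = (1 + 440)*(1/8646) + (71 - 4662)*(1/29479) = 441*(1/8646) - 4591*1/29479 = 147/2882 - 4591/29479 = -8897849/84958478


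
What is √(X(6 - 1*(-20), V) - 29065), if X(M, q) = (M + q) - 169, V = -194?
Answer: I*√29402 ≈ 171.47*I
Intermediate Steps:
X(M, q) = -169 + M + q
√(X(6 - 1*(-20), V) - 29065) = √((-169 + (6 - 1*(-20)) - 194) - 29065) = √((-169 + (6 + 20) - 194) - 29065) = √((-169 + 26 - 194) - 29065) = √(-337 - 29065) = √(-29402) = I*√29402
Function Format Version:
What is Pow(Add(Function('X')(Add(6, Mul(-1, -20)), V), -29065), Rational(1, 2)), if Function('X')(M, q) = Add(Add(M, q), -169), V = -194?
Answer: Mul(I, Pow(29402, Rational(1, 2))) ≈ Mul(171.47, I)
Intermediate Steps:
Function('X')(M, q) = Add(-169, M, q)
Pow(Add(Function('X')(Add(6, Mul(-1, -20)), V), -29065), Rational(1, 2)) = Pow(Add(Add(-169, Add(6, Mul(-1, -20)), -194), -29065), Rational(1, 2)) = Pow(Add(Add(-169, Add(6, 20), -194), -29065), Rational(1, 2)) = Pow(Add(Add(-169, 26, -194), -29065), Rational(1, 2)) = Pow(Add(-337, -29065), Rational(1, 2)) = Pow(-29402, Rational(1, 2)) = Mul(I, Pow(29402, Rational(1, 2)))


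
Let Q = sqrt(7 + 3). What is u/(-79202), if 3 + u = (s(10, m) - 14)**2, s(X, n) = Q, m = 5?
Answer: -203/79202 + 14*sqrt(10)/39601 ≈ -0.0014451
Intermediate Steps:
Q = sqrt(10) ≈ 3.1623
s(X, n) = sqrt(10)
u = -3 + (-14 + sqrt(10))**2 (u = -3 + (sqrt(10) - 14)**2 = -3 + (-14 + sqrt(10))**2 ≈ 114.46)
u/(-79202) = (203 - 28*sqrt(10))/(-79202) = (203 - 28*sqrt(10))*(-1/79202) = -203/79202 + 14*sqrt(10)/39601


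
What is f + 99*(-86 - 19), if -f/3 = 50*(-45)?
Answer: -3645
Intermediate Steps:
f = 6750 (f = -150*(-45) = -3*(-2250) = 6750)
f + 99*(-86 - 19) = 6750 + 99*(-86 - 19) = 6750 + 99*(-105) = 6750 - 10395 = -3645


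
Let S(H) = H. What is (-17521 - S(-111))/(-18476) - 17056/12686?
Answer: -23565849/58596634 ≈ -0.40217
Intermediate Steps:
(-17521 - S(-111))/(-18476) - 17056/12686 = (-17521 - 1*(-111))/(-18476) - 17056/12686 = (-17521 + 111)*(-1/18476) - 17056*1/12686 = -17410*(-1/18476) - 8528/6343 = 8705/9238 - 8528/6343 = -23565849/58596634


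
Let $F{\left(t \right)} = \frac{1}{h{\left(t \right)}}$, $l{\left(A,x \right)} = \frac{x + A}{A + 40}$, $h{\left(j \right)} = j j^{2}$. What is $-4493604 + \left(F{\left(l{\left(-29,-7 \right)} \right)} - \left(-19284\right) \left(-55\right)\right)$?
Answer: $- \frac{259137876275}{46656} \approx -5.5542 \cdot 10^{6}$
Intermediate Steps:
$h{\left(j \right)} = j^{3}$
$l{\left(A,x \right)} = \frac{A + x}{40 + A}$
$F{\left(t \right)} = \frac{1}{t^{3}}$
$-4493604 + \left(F{\left(l{\left(-29,-7 \right)} \right)} - \left(-19284\right) \left(-55\right)\right) = -4493604 + \left(\frac{1}{\left(-29 - 7\right)^{3} \frac{1}{\left(40 - 29\right)^{3}}} - \left(-19284\right) \left(-55\right)\right) = -4493604 + \left(\frac{1}{- \frac{46656}{1331}} - 1060620\right) = -4493604 - \left(1060620 - \frac{1}{- \frac{46656}{1331}}\right) = -4493604 - \frac{49484288051}{46656} = - \frac{259137876275}{46656}$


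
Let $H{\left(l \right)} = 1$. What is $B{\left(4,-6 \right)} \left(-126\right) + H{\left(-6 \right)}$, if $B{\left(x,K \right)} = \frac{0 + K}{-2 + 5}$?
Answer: $253$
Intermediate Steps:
$B{\left(x,K \right)} = \frac{K}{3}$
$B{\left(4,-6 \right)} \left(-126\right) + H{\left(-6 \right)} = \frac{1}{3} \left(-6\right) \left(-126\right) + 1 = \left(-2\right) \left(-126\right) + 1 = 252 + 1 = 253$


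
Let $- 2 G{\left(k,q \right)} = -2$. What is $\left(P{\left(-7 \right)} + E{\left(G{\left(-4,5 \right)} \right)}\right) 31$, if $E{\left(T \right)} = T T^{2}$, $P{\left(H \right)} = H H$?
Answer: $1550$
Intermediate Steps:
$G{\left(k,q \right)} = 1$ ($G{\left(k,q \right)} = \left(- \frac{1}{2}\right) \left(-2\right) = 1$)
$P{\left(H \right)} = H^{2}$
$E{\left(T \right)} = T^{3}$
$\left(P{\left(-7 \right)} + E{\left(G{\left(-4,5 \right)} \right)}\right) 31 = \left(\left(-7\right)^{2} + 1^{3}\right) 31 = \left(49 + 1\right) 31 = 50 \cdot 31 = 1550$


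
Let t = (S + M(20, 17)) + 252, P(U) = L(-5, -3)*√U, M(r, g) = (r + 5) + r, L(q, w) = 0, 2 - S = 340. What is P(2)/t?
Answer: 0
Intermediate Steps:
S = -338 (S = 2 - 1*340 = 2 - 340 = -338)
M(r, g) = 5 + 2*r (M(r, g) = (5 + r) + r = 5 + 2*r)
P(U) = 0 (P(U) = 0*√U = 0)
t = -41 (t = (-338 + (5 + 2*20)) + 252 = (-338 + (5 + 40)) + 252 = (-338 + 45) + 252 = -293 + 252 = -41)
P(2)/t = 0/(-41) = -1/41*0 = 0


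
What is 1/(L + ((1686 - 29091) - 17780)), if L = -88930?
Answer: -1/134115 ≈ -7.4563e-6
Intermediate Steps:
1/(L + ((1686 - 29091) - 17780)) = 1/(-88930 + ((1686 - 29091) - 17780)) = 1/(-88930 + (-27405 - 17780)) = 1/(-88930 - 45185) = 1/(-134115) = -1/134115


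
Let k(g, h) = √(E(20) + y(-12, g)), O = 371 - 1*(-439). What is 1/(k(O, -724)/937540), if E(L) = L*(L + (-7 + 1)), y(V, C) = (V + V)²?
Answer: 234385*√214/107 ≈ 32044.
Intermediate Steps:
O = 810 (O = 371 + 439 = 810)
y(V, C) = 4*V² (y(V, C) = (2*V)² = 4*V²)
E(L) = L*(-6 + L) (E(L) = L*(L - 6) = L*(-6 + L))
k(g, h) = 2*√214 (k(g, h) = √(20*(-6 + 20) + 4*(-12)²) = √(20*14 + 4*144) = √(280 + 576) = √856 = 2*√214)
1/(k(O, -724)/937540) = 1/((2*√214)/937540) = 1/((2*√214)*(1/937540)) = 1/(√214/468770) = 234385*√214/107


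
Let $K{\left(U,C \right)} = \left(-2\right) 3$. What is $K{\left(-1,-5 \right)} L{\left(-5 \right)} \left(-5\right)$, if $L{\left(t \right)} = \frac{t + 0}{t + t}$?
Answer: $15$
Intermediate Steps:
$L{\left(t \right)} = \frac{1}{2}$ ($L{\left(t \right)} = \frac{t}{2 t} = t \frac{1}{2 t} = \frac{1}{2}$)
$K{\left(U,C \right)} = -6$
$K{\left(-1,-5 \right)} L{\left(-5 \right)} \left(-5\right) = \left(-6\right) \frac{1}{2} \left(-5\right) = \left(-3\right) \left(-5\right) = 15$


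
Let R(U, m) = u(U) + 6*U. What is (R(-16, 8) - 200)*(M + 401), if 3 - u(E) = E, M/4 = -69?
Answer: -34625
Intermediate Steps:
M = -276 (M = 4*(-69) = -276)
u(E) = 3 - E
R(U, m) = 3 + 5*U (R(U, m) = (3 - U) + 6*U = 3 + 5*U)
(R(-16, 8) - 200)*(M + 401) = ((3 + 5*(-16)) - 200)*(-276 + 401) = ((3 - 80) - 200)*125 = (-77 - 200)*125 = -277*125 = -34625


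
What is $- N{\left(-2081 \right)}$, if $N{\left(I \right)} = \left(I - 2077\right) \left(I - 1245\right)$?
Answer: $-13829508$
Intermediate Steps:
$N{\left(I \right)} = \left(-2077 + I\right) \left(-1245 + I\right)$ ($N{\left(I \right)} = \left(-2077 + I\right) \left(I - 1245\right) = \left(-2077 + I\right) \left(-1245 + I\right)$)
$- N{\left(-2081 \right)} = - (2585865 + \left(-2081\right)^{2} - -6913082) = - (2585865 + 4330561 + 6913082) = \left(-1\right) 13829508 = -13829508$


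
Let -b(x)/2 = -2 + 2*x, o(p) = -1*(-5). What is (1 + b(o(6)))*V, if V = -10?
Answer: 150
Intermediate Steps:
o(p) = 5
b(x) = 4 - 4*x (b(x) = -2*(-2 + 2*x) = 4 - 4*x)
(1 + b(o(6)))*V = (1 + (4 - 4*5))*(-10) = (1 + (4 - 20))*(-10) = (1 - 16)*(-10) = -15*(-10) = 150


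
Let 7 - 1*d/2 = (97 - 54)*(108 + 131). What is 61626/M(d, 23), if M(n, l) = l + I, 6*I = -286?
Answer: -92439/37 ≈ -2498.4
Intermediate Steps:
I = -143/3 (I = (⅙)*(-286) = -143/3 ≈ -47.667)
d = -20540 (d = 14 - 2*(97 - 54)*(108 + 131) = 14 - 86*239 = 14 - 2*10277 = 14 - 20554 = -20540)
M(n, l) = -143/3 + l (M(n, l) = l - 143/3 = -143/3 + l)
61626/M(d, 23) = 61626/(-143/3 + 23) = 61626/(-74/3) = 61626*(-3/74) = -92439/37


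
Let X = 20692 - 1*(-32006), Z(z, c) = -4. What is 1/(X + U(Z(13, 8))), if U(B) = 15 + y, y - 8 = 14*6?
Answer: 1/52805 ≈ 1.8938e-5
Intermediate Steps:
y = 92 (y = 8 + 14*6 = 8 + 84 = 92)
U(B) = 107 (U(B) = 15 + 92 = 107)
X = 52698 (X = 20692 + 32006 = 52698)
1/(X + U(Z(13, 8))) = 1/(52698 + 107) = 1/52805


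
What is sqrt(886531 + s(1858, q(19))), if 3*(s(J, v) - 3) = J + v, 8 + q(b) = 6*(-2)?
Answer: 8*sqrt(124755)/3 ≈ 941.88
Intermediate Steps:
q(b) = -20 (q(b) = -8 + 6*(-2) = -8 - 12 = -20)
s(J, v) = 3 + J/3 + v/3 (s(J, v) = 3 + (J + v)/3 = 3 + (J/3 + v/3) = 3 + J/3 + v/3)
sqrt(886531 + s(1858, q(19))) = sqrt(886531 + (3 + (1/3)*1858 + (1/3)*(-20))) = sqrt(886531 + (3 + 1858/3 - 20/3)) = sqrt(886531 + 1847/3) = sqrt(2661440/3) = 8*sqrt(124755)/3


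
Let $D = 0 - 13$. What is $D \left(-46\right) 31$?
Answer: $18538$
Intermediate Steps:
$D = -13$
$D \left(-46\right) 31 = \left(-13\right) \left(-46\right) 31 = 598 \cdot 31 = 18538$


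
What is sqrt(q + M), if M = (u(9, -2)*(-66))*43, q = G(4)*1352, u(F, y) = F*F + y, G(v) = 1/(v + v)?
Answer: I*sqrt(224033) ≈ 473.32*I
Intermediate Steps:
G(v) = 1/(2*v)
u(F, y) = y + F**2 (u(F, y) = F**2 + y = y + F**2)
q = 169 (q = ((1/2)/4)*1352 = ((1/2)*(1/4))*1352 = (1/8)*1352 = 169)
M = -224202 (M = ((-2 + 9**2)*(-66))*43 = ((-2 + 81)*(-66))*43 = (79*(-66))*43 = -5214*43 = -224202)
sqrt(q + M) = sqrt(169 - 224202) = sqrt(-224033) = I*sqrt(224033)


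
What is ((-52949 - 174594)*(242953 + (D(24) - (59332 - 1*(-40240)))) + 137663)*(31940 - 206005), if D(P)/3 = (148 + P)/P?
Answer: 11359515805947285/2 ≈ 5.6798e+15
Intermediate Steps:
D(P) = 3*(148 + P)/P (D(P) = 3*((148 + P)/P) = 3*(148 + P)/P)
((-52949 - 174594)*(242953 + (D(24) - (59332 - 1*(-40240)))) + 137663)*(31940 - 206005) = ((-52949 - 174594)*(242953 + ((3 + 444/24) - (59332 - 1*(-40240)))) + 137663)*(31940 - 206005) = (-227543*(242953 + ((3 + 444*(1/24)) - (59332 + 40240))) + 137663)*(-174065) = (-227543*(242953 + ((3 + 37/2) - 1*99572)) + 137663)*(-174065) = (-227543*(242953 + (43/2 - 99572)) + 137663)*(-174065) = (-227543*(242953 - 199101/2) + 137663)*(-174065) = (-227543*286805/2 + 137663)*(-174065) = (-65260470115/2 + 137663)*(-174065) = -65260194789/2*(-174065) = 11359515805947285/2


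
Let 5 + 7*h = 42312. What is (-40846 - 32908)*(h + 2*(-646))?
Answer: -2453279302/7 ≈ -3.5047e+8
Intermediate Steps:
h = 42307/7 (h = -5/7 + (⅐)*42312 = -5/7 + 42312/7 = 42307/7 ≈ 6043.9)
(-40846 - 32908)*(h + 2*(-646)) = (-40846 - 32908)*(42307/7 + 2*(-646)) = -73754*(42307/7 - 1292) = -73754*33263/7 = -2453279302/7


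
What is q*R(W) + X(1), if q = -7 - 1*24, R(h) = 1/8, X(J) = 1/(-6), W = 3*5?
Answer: -97/24 ≈ -4.0417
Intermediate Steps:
W = 15
X(J) = -⅙
R(h) = ⅛
q = -31 (q = -7 - 24 = -31)
q*R(W) + X(1) = -31*⅛ - ⅙ = -31/8 - ⅙ = -97/24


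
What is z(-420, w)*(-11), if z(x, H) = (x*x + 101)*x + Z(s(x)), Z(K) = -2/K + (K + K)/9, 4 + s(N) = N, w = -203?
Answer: 1555851232397/1908 ≈ 8.1544e+8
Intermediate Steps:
s(N) = -4 + N
Z(K) = -2/K + 2*K/9 (Z(K) = -2/K + (2*K)*(⅑) = -2/K + 2*K/9)
z(x, H) = -8/9 - 2/(-4 + x) + 2*x/9 + x*(101 + x²) (z(x, H) = (x*x + 101)*x + (-2/(-4 + x) + 2*(-4 + x)/9) = (x² + 101)*x + (-2/(-4 + x) + (-8/9 + 2*x/9)) = (101 + x²)*x + (-8/9 - 2/(-4 + x) + 2*x/9) = x*(101 + x²) + (-8/9 - 2/(-4 + x) + 2*x/9) = -8/9 - 2/(-4 + x) + 2*x/9 + x*(101 + x²))
z(-420, w)*(-11) = ((-18 + (-4 - 420)*(-8 + 9*(-420)³ + 911*(-420)))/(9*(-4 - 420)))*(-11) = ((⅑)*(-18 - 424*(-8 + 9*(-74088000) - 382620))/(-424))*(-11) = ((⅑)*(-1/424)*(-18 - 424*(-8 - 666792000 - 382620)))*(-11) = ((⅑)*(-1/424)*(-18 - 424*(-667174628)))*(-11) = ((⅑)*(-1/424)*(-18 + 282882042272))*(-11) = ((⅑)*(-1/424)*282882042254)*(-11) = -141441021127/1908*(-11) = 1555851232397/1908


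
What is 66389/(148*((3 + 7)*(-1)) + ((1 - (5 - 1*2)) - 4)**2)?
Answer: -66389/1444 ≈ -45.976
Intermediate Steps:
66389/(148*((3 + 7)*(-1)) + ((1 - (5 - 1*2)) - 4)**2) = 66389/(148*(10*(-1)) + ((1 - (5 - 2)) - 4)**2) = 66389/(148*(-10) + ((1 - 1*3) - 4)**2) = 66389/(-1480 + ((1 - 3) - 4)**2) = 66389/(-1480 + (-2 - 4)**2) = 66389/(-1480 + (-6)**2) = 66389/(-1480 + 36) = 66389/(-1444) = 66389*(-1/1444) = -66389/1444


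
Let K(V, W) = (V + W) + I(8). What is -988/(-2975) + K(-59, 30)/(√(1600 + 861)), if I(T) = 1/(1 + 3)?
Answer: 988/2975 - 5*√2461/428 ≈ -0.24744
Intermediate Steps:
I(T) = ¼ (I(T) = 1/4 = ¼)
K(V, W) = ¼ + V + W (K(V, W) = (V + W) + ¼ = ¼ + V + W)
-988/(-2975) + K(-59, 30)/(√(1600 + 861)) = -988/(-2975) + (¼ - 59 + 30)/(√(1600 + 861)) = -988*(-1/2975) - 115*√2461/2461/4 = 988/2975 - 5*√2461/428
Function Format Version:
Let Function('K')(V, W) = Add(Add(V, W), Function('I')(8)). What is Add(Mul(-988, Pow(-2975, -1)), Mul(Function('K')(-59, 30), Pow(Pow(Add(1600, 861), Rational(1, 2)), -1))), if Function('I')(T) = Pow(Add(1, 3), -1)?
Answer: Add(Rational(988, 2975), Mul(Rational(-5, 428), Pow(2461, Rational(1, 2)))) ≈ -0.24744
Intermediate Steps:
Function('I')(T) = Rational(1, 4) (Function('I')(T) = Pow(4, -1) = Rational(1, 4))
Function('K')(V, W) = Add(Rational(1, 4), V, W) (Function('K')(V, W) = Add(Add(V, W), Rational(1, 4)) = Add(Rational(1, 4), V, W))
Add(Mul(-988, Pow(-2975, -1)), Mul(Function('K')(-59, 30), Pow(Pow(Add(1600, 861), Rational(1, 2)), -1))) = Add(Mul(-988, Pow(-2975, -1)), Mul(Add(Rational(1, 4), -59, 30), Pow(Pow(Add(1600, 861), Rational(1, 2)), -1))) = Add(Mul(-988, Rational(-1, 2975)), Mul(Rational(-115, 4), Pow(Pow(2461, Rational(1, 2)), -1))) = Add(Rational(988, 2975), Mul(Rational(-115, 4), Mul(Rational(1, 2461), Pow(2461, Rational(1, 2))))) = Add(Rational(988, 2975), Mul(Rational(-5, 428), Pow(2461, Rational(1, 2))))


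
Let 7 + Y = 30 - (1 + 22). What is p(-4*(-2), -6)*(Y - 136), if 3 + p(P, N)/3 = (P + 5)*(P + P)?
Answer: -83640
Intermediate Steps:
p(P, N) = -9 + 6*P*(5 + P) (p(P, N) = -9 + 3*((P + 5)*(P + P)) = -9 + 3*((5 + P)*(2*P)) = -9 + 3*(2*P*(5 + P)) = -9 + 6*P*(5 + P))
Y = 0 (Y = -7 + (30 - (1 + 22)) = -7 + (30 - 1*23) = -7 + (30 - 23) = -7 + 7 = 0)
p(-4*(-2), -6)*(Y - 136) = (-9 + 6*(-4*(-2))² + 30*(-4*(-2)))*(0 - 136) = (-9 + 6*8² + 30*8)*(-136) = (-9 + 6*64 + 240)*(-136) = (-9 + 384 + 240)*(-136) = 615*(-136) = -83640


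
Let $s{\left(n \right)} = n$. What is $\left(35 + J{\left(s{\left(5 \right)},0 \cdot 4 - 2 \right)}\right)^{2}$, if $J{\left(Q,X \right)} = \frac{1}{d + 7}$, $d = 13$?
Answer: $\frac{491401}{400} \approx 1228.5$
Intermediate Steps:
$J{\left(Q,X \right)} = \frac{1}{20}$ ($J{\left(Q,X \right)} = \frac{1}{13 + 7} = \frac{1}{20}$)
$\left(35 + J{\left(s{\left(5 \right)},0 \cdot 4 - 2 \right)}\right)^{2} = \left(35 + \frac{1}{20}\right)^{2} = \left(\frac{701}{20}\right)^{2} = \frac{491401}{400}$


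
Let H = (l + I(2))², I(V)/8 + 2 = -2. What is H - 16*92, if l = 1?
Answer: -511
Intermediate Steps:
I(V) = -32 (I(V) = -16 + 8*(-2) = -16 - 16 = -32)
H = 961 (H = (1 - 32)² = (-31)² = 961)
H - 16*92 = 961 - 16*92 = 961 - 1472 = -511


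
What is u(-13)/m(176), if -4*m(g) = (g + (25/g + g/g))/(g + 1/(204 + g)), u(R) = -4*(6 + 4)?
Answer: 94168448/592363 ≈ 158.97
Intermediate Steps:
u(R) = -40 (u(R) = -4*10 = -40)
m(g) = -(1 + g + 25/g)/(4*(g + 1/(204 + g))) (m(g) = -(g + (25/g + g/g))/(4*(g + 1/(204 + g))) = -(g + (25/g + 1))/(4*(g + 1/(204 + g))) = -(g + (1 + 25/g))/(4*(g + 1/(204 + g))) = -(1 + g + 25/g)/(4*(g + 1/(204 + g))))
u(-13)/m(176) = -40*704*(1 + 176² + 204*176)/(-5100 - 1*176³ - 229*176 - 205*176²) = -40*704*(1 + 30976 + 35904)/(-5100 - 1*5451776 - 40304 - 205*30976) = -40*47084224/(-5100 - 5451776 - 40304 - 6350080) = -40/((¼)*(1/176)*(1/66881)*(-11847260)) = -40/(-2961815/11771056) = -40*(-11771056/2961815) = 94168448/592363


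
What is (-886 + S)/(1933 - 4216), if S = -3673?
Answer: 4559/2283 ≈ 1.9969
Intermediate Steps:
(-886 + S)/(1933 - 4216) = (-886 - 3673)/(1933 - 4216) = -4559/(-2283) = -4559*(-1/2283) = 4559/2283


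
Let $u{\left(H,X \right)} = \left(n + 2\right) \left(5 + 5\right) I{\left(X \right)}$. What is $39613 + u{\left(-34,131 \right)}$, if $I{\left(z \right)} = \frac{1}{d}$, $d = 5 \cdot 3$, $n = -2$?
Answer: $39613$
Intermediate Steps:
$d = 15$
$I{\left(z \right)} = \frac{1}{15}$
$u{\left(H,X \right)} = 0$ ($u{\left(H,X \right)} = \left(-2 + 2\right) \left(5 + 5\right) \frac{1}{15} = 0 \cdot 10 \cdot \frac{1}{15} = 0 \cdot \frac{1}{15} = 0$)
$39613 + u{\left(-34,131 \right)} = 39613 + 0 = 39613$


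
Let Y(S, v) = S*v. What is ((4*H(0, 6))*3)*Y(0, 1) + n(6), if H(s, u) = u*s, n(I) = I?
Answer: 6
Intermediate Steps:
H(s, u) = s*u
((4*H(0, 6))*3)*Y(0, 1) + n(6) = ((4*(0*6))*3)*(0*1) + 6 = ((4*0)*3)*0 + 6 = (0*3)*0 + 6 = 0*0 + 6 = 0 + 6 = 6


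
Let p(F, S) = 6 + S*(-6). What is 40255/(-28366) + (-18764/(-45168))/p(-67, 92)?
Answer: -9550866541/6726486312 ≈ -1.4199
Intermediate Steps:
p(F, S) = 6 - 6*S
40255/(-28366) + (-18764/(-45168))/p(-67, 92) = 40255/(-28366) + (-18764/(-45168))/(6 - 6*92) = 40255*(-1/28366) + (-18764*(-1/45168))/(6 - 552) = -40255/28366 + (4691/11292)/(-546) = -40255/28366 + (4691/11292)*(-1/546) = -40255/28366 - 4691/6165432 = -9550866541/6726486312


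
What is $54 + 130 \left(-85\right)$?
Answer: $-10996$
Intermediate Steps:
$54 + 130 \left(-85\right) = 54 - 11050 = -10996$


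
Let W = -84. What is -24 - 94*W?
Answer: 7872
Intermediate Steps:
-24 - 94*W = -24 - 94*(-84) = -24 + 7896 = 7872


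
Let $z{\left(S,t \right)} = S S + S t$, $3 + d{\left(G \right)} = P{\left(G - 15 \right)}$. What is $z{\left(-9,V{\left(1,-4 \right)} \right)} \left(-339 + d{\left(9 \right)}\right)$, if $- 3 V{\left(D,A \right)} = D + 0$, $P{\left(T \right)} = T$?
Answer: $-29232$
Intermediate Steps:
$V{\left(D,A \right)} = - \frac{D}{3}$ ($V{\left(D,A \right)} = - \frac{D + 0}{3} = - \frac{D}{3}$)
$d{\left(G \right)} = -18 + G$ ($d{\left(G \right)} = -3 + \left(G - 15\right) = -3 + \left(-15 + G\right) = -18 + G$)
$z{\left(S,t \right)} = S^{2} + S t$
$z{\left(-9,V{\left(1,-4 \right)} \right)} \left(-339 + d{\left(9 \right)}\right) = - 9 \left(-9 - \frac{1}{3}\right) \left(-339 + \left(-18 + 9\right)\right) = - 9 \left(-9 - \frac{1}{3}\right) \left(-339 - 9\right) = \left(-9\right) \left(- \frac{28}{3}\right) \left(-348\right) = 84 \left(-348\right) = -29232$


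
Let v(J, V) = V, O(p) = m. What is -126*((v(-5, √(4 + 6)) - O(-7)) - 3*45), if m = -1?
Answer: 16884 - 126*√10 ≈ 16486.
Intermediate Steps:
O(p) = -1
-126*((v(-5, √(4 + 6)) - O(-7)) - 3*45) = -126*((√(4 + 6) - 1*(-1)) - 3*45) = -126*((√10 + 1) - 135) = -126*((1 + √10) - 135) = -126*(-134 + √10) = 16884 - 126*√10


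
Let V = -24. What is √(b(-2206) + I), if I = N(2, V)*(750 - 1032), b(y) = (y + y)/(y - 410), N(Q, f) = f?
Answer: 5*√115820130/654 ≈ 82.278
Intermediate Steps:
b(y) = 2*y/(-410 + y) (b(y) = (2*y)/(-410 + y) = 2*y/(-410 + y))
I = 6768 (I = -24*(750 - 1032) = -24*(-282) = 6768)
√(b(-2206) + I) = √(2*(-2206)/(-410 - 2206) + 6768) = √(2*(-2206)/(-2616) + 6768) = √(2*(-2206)*(-1/2616) + 6768) = √(1103/654 + 6768) = √(4427375/654) = 5*√115820130/654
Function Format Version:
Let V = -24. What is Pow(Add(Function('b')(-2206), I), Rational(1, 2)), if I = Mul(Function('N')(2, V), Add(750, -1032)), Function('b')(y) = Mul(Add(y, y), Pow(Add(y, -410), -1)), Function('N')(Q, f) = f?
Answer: Mul(Rational(5, 654), Pow(115820130, Rational(1, 2))) ≈ 82.278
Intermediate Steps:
Function('b')(y) = Mul(2, y, Pow(Add(-410, y), -1)) (Function('b')(y) = Mul(Mul(2, y), Pow(Add(-410, y), -1)) = Mul(2, y, Pow(Add(-410, y), -1)))
I = 6768 (I = Mul(-24, Add(750, -1032)) = Mul(-24, -282) = 6768)
Pow(Add(Function('b')(-2206), I), Rational(1, 2)) = Pow(Add(Mul(2, -2206, Pow(Add(-410, -2206), -1)), 6768), Rational(1, 2)) = Pow(Add(Mul(2, -2206, Pow(-2616, -1)), 6768), Rational(1, 2)) = Pow(Add(Mul(2, -2206, Rational(-1, 2616)), 6768), Rational(1, 2)) = Pow(Add(Rational(1103, 654), 6768), Rational(1, 2)) = Pow(Rational(4427375, 654), Rational(1, 2)) = Mul(Rational(5, 654), Pow(115820130, Rational(1, 2)))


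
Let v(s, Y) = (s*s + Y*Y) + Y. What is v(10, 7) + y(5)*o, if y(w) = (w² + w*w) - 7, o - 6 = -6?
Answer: 156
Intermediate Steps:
o = 0 (o = 6 - 6 = 0)
v(s, Y) = Y + Y² + s² (v(s, Y) = (s² + Y²) + Y = (Y² + s²) + Y = Y + Y² + s²)
y(w) = -7 + 2*w² (y(w) = (w² + w²) - 7 = 2*w² - 7 = -7 + 2*w²)
v(10, 7) + y(5)*o = (7 + 7² + 10²) + (-7 + 2*5²)*0 = (7 + 49 + 100) + (-7 + 2*25)*0 = 156 + (-7 + 50)*0 = 156 + 43*0 = 156 + 0 = 156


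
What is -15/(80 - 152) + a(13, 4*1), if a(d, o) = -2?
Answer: -43/24 ≈ -1.7917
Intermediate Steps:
-15/(80 - 152) + a(13, 4*1) = -15/(80 - 152) - 2 = -15/(-72) - 2 = -15*(-1/72) - 2 = 5/24 - 2 = -43/24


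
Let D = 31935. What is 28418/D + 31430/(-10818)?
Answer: -116048521/57578805 ≈ -2.0155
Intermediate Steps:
28418/D + 31430/(-10818) = 28418/31935 + 31430/(-10818) = 28418*(1/31935) + 31430*(-1/10818) = 28418/31935 - 15715/5409 = -116048521/57578805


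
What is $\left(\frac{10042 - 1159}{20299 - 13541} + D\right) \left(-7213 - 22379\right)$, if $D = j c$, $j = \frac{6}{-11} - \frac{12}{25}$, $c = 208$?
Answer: $\frac{5828949642708}{929225} \approx 6.2729 \cdot 10^{6}$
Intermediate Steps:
$j = - \frac{282}{275}$ ($j = 6 \left(- \frac{1}{11}\right) - \frac{12}{25} = - \frac{6}{11} - \frac{12}{25} = - \frac{282}{275} \approx -1.0255$)
$D = - \frac{58656}{275}$ ($D = \left(- \frac{282}{275}\right) 208 = - \frac{58656}{275} \approx -213.29$)
$\left(\frac{10042 - 1159}{20299 - 13541} + D\right) \left(-7213 - 22379\right) = \left(\frac{10042 - 1159}{20299 - 13541} - \frac{58656}{275}\right) \left(-7213 - 22379\right) = \left(\frac{8883}{6758} - \frac{58656}{275}\right) \left(-29592\right) = \left(- \frac{393954423}{1858450}\right) \left(-29592\right) = \frac{5828949642708}{929225}$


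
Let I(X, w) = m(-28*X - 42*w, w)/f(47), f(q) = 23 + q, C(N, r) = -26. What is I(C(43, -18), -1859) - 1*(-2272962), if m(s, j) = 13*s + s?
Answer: 11443616/5 ≈ 2.2887e+6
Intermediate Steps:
m(s, j) = 14*s
I(X, w) = -42*w/5 - 28*X/5 (I(X, w) = (14*(-28*X - 42*w))/(23 + 47) = (14*(-42*w - 28*X))/70 = (-588*w - 392*X)*(1/70) = -42*w/5 - 28*X/5)
I(C(43, -18), -1859) - 1*(-2272962) = (-42/5*(-1859) - 28/5*(-26)) - 1*(-2272962) = (78078/5 + 728/5) + 2272962 = 78806/5 + 2272962 = 11443616/5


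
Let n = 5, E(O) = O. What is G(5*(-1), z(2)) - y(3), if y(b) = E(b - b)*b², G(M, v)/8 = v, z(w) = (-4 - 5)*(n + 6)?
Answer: -792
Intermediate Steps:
z(w) = -99 (z(w) = (-4 - 5)*(5 + 6) = -9*11 = -99)
G(M, v) = 8*v
y(b) = 0 (y(b) = (b - b)*b² = 0*b² = 0)
G(5*(-1), z(2)) - y(3) = 8*(-99) - 1*0 = -792 + 0 = -792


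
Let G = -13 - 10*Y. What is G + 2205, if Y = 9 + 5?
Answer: 2052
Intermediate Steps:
Y = 14
G = -153 (G = -13 - 10*14 = -13 - 140 = -153)
G + 2205 = -153 + 2205 = 2052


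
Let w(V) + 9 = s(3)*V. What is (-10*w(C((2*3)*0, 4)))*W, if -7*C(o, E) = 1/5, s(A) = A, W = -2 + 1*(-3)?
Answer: -3180/7 ≈ -454.29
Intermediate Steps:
W = -5 (W = -2 - 3 = -5)
C(o, E) = -1/35 (C(o, E) = -⅐/5 = -⅐*⅕ = -1/35)
w(V) = -9 + 3*V
(-10*w(C((2*3)*0, 4)))*W = -10*(-9 + 3*(-1/35))*(-5) = -10*(-9 - 3/35)*(-5) = -10*(-318/35)*(-5) = (636/7)*(-5) = -3180/7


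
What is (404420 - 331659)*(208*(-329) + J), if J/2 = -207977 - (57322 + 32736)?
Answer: -48349830022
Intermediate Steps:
J = -596070 (J = 2*(-207977 - (57322 + 32736)) = 2*(-207977 - 1*90058) = 2*(-207977 - 90058) = 2*(-298035) = -596070)
(404420 - 331659)*(208*(-329) + J) = (404420 - 331659)*(208*(-329) - 596070) = 72761*(-68432 - 596070) = 72761*(-664502) = -48349830022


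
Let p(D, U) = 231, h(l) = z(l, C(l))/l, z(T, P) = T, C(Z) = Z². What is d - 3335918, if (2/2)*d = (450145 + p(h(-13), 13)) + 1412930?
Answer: -1472612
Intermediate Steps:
h(l) = 1 (h(l) = l/l = 1)
d = 1863306 (d = (450145 + 231) + 1412930 = 450376 + 1412930 = 1863306)
d - 3335918 = 1863306 - 3335918 = -1472612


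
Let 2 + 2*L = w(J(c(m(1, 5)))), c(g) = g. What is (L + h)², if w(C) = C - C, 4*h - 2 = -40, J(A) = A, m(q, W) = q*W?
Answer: 441/4 ≈ 110.25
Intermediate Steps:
m(q, W) = W*q
h = -19/2 (h = ½ + (¼)*(-40) = ½ - 10 = -19/2 ≈ -9.5000)
w(C) = 0
L = -1 (L = -1 + (½)*0 = -1 + 0 = -1)
(L + h)² = (-1 - 19/2)² = (-21/2)² = 441/4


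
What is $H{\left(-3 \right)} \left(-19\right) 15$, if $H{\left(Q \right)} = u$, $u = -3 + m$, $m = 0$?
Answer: $855$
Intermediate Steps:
$u = -3$ ($u = -3 + 0 = -3$)
$H{\left(Q \right)} = -3$
$H{\left(-3 \right)} \left(-19\right) 15 = \left(-3\right) \left(-19\right) 15 = 57 \cdot 15 = 855$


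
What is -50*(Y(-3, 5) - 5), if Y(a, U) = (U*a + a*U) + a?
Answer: 1900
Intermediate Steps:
Y(a, U) = a + 2*U*a (Y(a, U) = (U*a + U*a) + a = 2*U*a + a = a + 2*U*a)
-50*(Y(-3, 5) - 5) = -50*(-3*(1 + 2*5) - 5) = -50*(-3*(1 + 10) - 5) = -50*(-3*11 - 5) = -50*(-33 - 5) = -50*(-38) = 1900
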